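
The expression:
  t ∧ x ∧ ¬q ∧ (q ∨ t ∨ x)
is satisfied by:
  {t: True, x: True, q: False}


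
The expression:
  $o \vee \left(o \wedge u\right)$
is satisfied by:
  {o: True}


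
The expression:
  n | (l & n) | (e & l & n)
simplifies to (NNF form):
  n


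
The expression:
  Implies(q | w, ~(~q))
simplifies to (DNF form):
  q | ~w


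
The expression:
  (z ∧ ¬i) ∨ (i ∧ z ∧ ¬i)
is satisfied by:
  {z: True, i: False}


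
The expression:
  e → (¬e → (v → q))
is always true.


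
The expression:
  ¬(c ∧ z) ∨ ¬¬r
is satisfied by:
  {r: True, c: False, z: False}
  {c: False, z: False, r: False}
  {r: True, z: True, c: False}
  {z: True, c: False, r: False}
  {r: True, c: True, z: False}
  {c: True, r: False, z: False}
  {r: True, z: True, c: True}


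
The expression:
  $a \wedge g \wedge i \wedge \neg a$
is never true.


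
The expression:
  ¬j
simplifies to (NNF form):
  ¬j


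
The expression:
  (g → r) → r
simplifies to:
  g ∨ r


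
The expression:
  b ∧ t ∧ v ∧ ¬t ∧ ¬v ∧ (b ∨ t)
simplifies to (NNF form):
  False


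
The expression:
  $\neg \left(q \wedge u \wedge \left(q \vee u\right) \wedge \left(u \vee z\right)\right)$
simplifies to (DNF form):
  $\neg q \vee \neg u$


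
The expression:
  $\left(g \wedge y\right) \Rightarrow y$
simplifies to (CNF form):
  $\text{True}$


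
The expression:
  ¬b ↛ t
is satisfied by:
  {t: True, b: False}
  {b: False, t: False}
  {b: True, t: True}


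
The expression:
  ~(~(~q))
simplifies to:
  ~q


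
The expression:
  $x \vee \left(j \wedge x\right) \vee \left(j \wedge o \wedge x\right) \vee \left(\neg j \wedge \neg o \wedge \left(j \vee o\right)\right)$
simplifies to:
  $x$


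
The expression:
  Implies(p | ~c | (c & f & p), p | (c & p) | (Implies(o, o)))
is always true.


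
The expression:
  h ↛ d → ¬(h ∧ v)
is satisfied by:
  {d: True, h: False, v: False}
  {h: False, v: False, d: False}
  {d: True, v: True, h: False}
  {v: True, h: False, d: False}
  {d: True, h: True, v: False}
  {h: True, d: False, v: False}
  {d: True, v: True, h: True}


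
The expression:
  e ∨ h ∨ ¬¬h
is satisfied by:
  {e: True, h: True}
  {e: True, h: False}
  {h: True, e: False}


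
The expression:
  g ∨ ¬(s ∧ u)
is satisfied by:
  {g: True, s: False, u: False}
  {s: False, u: False, g: False}
  {g: True, u: True, s: False}
  {u: True, s: False, g: False}
  {g: True, s: True, u: False}
  {s: True, g: False, u: False}
  {g: True, u: True, s: True}


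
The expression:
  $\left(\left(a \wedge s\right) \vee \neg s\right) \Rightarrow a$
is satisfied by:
  {a: True, s: True}
  {a: True, s: False}
  {s: True, a: False}


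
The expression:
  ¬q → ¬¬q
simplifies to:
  q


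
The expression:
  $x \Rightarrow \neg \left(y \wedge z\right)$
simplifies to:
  $\neg x \vee \neg y \vee \neg z$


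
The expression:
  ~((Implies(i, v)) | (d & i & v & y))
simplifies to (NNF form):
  i & ~v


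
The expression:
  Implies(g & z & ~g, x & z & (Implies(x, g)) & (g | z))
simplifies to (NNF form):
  True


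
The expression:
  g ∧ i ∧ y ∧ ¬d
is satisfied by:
  {i: True, g: True, y: True, d: False}


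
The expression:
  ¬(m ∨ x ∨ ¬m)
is never true.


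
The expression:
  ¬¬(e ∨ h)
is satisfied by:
  {e: True, h: True}
  {e: True, h: False}
  {h: True, e: False}


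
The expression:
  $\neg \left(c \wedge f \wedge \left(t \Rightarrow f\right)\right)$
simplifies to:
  $\neg c \vee \neg f$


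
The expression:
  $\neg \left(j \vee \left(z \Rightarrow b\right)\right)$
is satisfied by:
  {z: True, b: False, j: False}


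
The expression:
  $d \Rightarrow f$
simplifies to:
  $f \vee \neg d$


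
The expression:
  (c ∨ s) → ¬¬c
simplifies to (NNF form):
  c ∨ ¬s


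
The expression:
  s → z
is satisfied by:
  {z: True, s: False}
  {s: False, z: False}
  {s: True, z: True}


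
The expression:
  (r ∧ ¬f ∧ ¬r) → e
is always true.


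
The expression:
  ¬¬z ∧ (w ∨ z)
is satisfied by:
  {z: True}


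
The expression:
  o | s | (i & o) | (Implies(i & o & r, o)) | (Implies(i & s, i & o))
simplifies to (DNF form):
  True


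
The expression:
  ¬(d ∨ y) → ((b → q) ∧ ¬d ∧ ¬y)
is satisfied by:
  {y: True, d: True, q: True, b: False}
  {y: True, d: True, q: False, b: False}
  {y: True, q: True, d: False, b: False}
  {y: True, q: False, d: False, b: False}
  {d: True, q: True, y: False, b: False}
  {d: True, q: False, y: False, b: False}
  {q: True, y: False, d: False, b: False}
  {q: False, y: False, d: False, b: False}
  {b: True, y: True, d: True, q: True}
  {b: True, y: True, d: True, q: False}
  {b: True, y: True, q: True, d: False}
  {b: True, y: True, q: False, d: False}
  {b: True, d: True, q: True, y: False}
  {b: True, d: True, q: False, y: False}
  {b: True, q: True, d: False, y: False}


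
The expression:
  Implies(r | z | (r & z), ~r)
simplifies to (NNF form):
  ~r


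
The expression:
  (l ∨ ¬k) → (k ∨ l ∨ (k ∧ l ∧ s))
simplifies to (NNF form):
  k ∨ l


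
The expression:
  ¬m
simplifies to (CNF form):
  ¬m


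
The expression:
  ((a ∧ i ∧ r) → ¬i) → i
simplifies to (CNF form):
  i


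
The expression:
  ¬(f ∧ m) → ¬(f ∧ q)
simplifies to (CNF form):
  m ∨ ¬f ∨ ¬q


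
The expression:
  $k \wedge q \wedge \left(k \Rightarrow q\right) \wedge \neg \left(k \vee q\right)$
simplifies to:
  $\text{False}$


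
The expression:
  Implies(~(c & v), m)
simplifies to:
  m | (c & v)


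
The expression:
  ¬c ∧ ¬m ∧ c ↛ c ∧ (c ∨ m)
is never true.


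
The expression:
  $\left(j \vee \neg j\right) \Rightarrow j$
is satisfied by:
  {j: True}


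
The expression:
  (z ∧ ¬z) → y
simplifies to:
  True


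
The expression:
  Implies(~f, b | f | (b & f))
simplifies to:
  b | f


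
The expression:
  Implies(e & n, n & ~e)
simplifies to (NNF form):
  ~e | ~n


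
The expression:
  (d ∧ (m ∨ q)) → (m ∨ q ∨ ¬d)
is always true.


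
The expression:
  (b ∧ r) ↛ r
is never true.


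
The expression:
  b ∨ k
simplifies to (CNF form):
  b ∨ k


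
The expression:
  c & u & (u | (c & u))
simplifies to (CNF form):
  c & u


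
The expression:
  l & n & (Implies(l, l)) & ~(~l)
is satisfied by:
  {n: True, l: True}


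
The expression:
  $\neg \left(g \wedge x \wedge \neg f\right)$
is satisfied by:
  {f: True, g: False, x: False}
  {g: False, x: False, f: False}
  {x: True, f: True, g: False}
  {x: True, g: False, f: False}
  {f: True, g: True, x: False}
  {g: True, f: False, x: False}
  {x: True, g: True, f: True}


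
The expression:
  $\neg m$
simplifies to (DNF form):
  $\neg m$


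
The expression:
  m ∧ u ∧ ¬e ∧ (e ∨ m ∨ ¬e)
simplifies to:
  m ∧ u ∧ ¬e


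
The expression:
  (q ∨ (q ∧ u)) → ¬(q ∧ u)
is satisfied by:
  {u: False, q: False}
  {q: True, u: False}
  {u: True, q: False}


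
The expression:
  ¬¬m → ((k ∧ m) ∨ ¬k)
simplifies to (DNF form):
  True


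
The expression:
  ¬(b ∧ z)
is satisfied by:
  {z: False, b: False}
  {b: True, z: False}
  {z: True, b: False}


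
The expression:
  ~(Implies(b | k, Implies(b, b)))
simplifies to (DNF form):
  False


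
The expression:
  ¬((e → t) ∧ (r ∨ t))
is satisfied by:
  {e: True, t: False, r: False}
  {e: False, t: False, r: False}
  {r: True, e: True, t: False}


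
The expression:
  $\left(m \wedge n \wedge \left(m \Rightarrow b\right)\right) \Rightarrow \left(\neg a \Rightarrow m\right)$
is always true.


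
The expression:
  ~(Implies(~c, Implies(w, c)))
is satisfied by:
  {w: True, c: False}


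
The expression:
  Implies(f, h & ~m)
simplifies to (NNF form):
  ~f | (h & ~m)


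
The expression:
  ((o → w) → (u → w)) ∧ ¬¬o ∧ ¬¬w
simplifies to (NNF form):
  o ∧ w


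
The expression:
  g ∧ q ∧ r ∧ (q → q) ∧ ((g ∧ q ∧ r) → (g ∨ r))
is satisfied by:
  {r: True, g: True, q: True}


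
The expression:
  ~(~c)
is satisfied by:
  {c: True}


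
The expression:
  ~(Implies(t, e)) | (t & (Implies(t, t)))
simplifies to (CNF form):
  t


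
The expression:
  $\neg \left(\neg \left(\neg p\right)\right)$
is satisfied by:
  {p: False}


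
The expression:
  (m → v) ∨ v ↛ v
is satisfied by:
  {v: True, m: False}
  {m: False, v: False}
  {m: True, v: True}


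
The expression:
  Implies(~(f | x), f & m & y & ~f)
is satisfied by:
  {x: True, f: True}
  {x: True, f: False}
  {f: True, x: False}


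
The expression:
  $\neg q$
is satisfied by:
  {q: False}


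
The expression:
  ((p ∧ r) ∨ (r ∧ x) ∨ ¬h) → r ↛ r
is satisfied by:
  {h: True, p: False, x: False, r: False}
  {h: True, x: True, p: False, r: False}
  {h: True, p: True, x: False, r: False}
  {h: True, x: True, p: True, r: False}
  {h: True, r: True, p: False, x: False}


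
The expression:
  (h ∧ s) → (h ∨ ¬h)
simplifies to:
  True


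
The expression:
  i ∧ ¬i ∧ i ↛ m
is never true.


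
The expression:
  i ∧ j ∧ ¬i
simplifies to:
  False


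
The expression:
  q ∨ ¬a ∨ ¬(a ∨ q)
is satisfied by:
  {q: True, a: False}
  {a: False, q: False}
  {a: True, q: True}


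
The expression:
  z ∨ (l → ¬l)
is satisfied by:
  {z: True, l: False}
  {l: False, z: False}
  {l: True, z: True}


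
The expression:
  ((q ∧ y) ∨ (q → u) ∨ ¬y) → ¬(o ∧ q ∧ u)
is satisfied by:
  {u: False, q: False, o: False}
  {o: True, u: False, q: False}
  {q: True, u: False, o: False}
  {o: True, q: True, u: False}
  {u: True, o: False, q: False}
  {o: True, u: True, q: False}
  {q: True, u: True, o: False}


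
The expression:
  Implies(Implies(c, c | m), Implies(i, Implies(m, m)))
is always true.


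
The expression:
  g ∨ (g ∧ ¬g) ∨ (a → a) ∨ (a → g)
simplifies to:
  True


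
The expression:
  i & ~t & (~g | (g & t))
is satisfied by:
  {i: True, g: False, t: False}


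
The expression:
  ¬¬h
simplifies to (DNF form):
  h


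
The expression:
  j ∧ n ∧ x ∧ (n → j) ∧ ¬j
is never true.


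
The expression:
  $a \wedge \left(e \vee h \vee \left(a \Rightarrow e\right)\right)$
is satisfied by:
  {a: True, e: True, h: True}
  {a: True, e: True, h: False}
  {a: True, h: True, e: False}


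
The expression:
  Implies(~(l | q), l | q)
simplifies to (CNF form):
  l | q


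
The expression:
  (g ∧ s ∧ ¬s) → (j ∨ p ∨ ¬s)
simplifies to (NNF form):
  True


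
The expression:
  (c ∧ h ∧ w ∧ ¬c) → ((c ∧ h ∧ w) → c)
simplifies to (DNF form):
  True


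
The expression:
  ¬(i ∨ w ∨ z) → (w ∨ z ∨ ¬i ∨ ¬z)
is always true.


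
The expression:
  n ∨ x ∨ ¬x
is always true.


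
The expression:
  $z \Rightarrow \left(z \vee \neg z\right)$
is always true.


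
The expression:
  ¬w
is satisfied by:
  {w: False}


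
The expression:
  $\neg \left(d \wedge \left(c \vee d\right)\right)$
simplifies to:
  $\neg d$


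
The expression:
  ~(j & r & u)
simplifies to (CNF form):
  ~j | ~r | ~u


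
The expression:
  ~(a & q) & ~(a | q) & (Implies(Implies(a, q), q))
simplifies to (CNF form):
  False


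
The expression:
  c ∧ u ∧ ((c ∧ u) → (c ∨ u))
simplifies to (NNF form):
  c ∧ u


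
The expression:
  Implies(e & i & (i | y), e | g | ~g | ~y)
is always true.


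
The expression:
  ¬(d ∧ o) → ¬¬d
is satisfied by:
  {d: True}


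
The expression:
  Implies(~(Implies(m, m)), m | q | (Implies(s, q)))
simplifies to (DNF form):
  True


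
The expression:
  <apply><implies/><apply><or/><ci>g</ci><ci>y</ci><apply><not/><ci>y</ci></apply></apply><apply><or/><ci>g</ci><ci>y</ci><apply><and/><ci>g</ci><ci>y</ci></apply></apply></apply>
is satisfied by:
  {y: True, g: True}
  {y: True, g: False}
  {g: True, y: False}


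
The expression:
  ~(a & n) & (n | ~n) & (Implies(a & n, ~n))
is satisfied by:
  {n: False, a: False}
  {a: True, n: False}
  {n: True, a: False}


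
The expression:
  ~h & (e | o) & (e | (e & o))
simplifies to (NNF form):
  e & ~h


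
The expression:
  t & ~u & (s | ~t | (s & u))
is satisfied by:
  {t: True, s: True, u: False}


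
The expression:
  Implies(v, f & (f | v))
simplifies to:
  f | ~v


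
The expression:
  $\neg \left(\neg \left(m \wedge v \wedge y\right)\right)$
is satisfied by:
  {m: True, y: True, v: True}


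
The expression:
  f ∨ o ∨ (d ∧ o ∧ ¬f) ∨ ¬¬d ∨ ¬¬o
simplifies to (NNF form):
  d ∨ f ∨ o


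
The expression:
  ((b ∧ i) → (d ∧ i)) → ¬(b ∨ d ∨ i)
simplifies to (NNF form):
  ¬d ∧ (b ∨ ¬i) ∧ (i ∨ ¬b)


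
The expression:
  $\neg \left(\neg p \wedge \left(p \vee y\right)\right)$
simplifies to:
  $p \vee \neg y$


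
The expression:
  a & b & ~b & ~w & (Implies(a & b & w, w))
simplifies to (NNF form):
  False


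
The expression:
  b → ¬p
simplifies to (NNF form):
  ¬b ∨ ¬p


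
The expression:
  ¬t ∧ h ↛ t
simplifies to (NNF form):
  h ∧ ¬t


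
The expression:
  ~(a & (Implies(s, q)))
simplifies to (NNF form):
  ~a | (s & ~q)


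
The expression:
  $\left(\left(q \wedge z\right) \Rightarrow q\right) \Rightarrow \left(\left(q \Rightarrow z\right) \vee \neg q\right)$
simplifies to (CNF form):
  $z \vee \neg q$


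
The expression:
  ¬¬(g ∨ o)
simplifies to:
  g ∨ o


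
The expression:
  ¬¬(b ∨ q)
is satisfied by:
  {b: True, q: True}
  {b: True, q: False}
  {q: True, b: False}


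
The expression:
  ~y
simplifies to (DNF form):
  ~y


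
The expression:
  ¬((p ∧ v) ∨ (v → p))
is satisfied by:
  {v: True, p: False}


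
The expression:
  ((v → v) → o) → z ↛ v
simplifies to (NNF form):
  (z ∧ ¬v) ∨ ¬o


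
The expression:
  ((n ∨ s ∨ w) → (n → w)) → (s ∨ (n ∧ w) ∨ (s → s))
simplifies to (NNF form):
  True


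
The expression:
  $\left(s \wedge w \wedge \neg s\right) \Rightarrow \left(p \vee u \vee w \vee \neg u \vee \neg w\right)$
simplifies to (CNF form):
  $\text{True}$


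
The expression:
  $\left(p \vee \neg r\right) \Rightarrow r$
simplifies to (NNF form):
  $r$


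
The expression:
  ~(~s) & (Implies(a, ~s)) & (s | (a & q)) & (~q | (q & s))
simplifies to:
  s & ~a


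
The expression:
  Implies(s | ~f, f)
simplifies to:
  f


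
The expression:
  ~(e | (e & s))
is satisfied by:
  {e: False}


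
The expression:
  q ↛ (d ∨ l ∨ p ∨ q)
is never true.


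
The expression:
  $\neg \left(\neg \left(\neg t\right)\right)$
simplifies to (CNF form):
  $\neg t$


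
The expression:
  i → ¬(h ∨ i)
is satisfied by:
  {i: False}


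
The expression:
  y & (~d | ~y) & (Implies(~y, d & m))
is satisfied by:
  {y: True, d: False}


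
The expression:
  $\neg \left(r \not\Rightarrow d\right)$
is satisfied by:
  {d: True, r: False}
  {r: False, d: False}
  {r: True, d: True}


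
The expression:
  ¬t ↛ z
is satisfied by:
  {z: True, t: False}
  {t: False, z: False}
  {t: True, z: True}


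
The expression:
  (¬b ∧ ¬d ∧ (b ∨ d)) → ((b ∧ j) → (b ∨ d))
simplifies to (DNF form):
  True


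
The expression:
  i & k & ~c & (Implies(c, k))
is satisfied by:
  {i: True, k: True, c: False}


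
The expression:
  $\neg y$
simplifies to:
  $\neg y$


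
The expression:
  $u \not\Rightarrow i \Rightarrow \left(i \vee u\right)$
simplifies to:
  $\text{True}$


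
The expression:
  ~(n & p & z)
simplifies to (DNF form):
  ~n | ~p | ~z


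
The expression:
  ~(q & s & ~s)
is always true.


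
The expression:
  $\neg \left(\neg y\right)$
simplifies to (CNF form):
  $y$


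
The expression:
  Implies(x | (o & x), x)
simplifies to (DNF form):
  True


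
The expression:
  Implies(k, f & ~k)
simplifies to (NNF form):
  ~k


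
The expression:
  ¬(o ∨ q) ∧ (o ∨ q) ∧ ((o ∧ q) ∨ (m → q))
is never true.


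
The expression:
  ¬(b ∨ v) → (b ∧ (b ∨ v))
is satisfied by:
  {b: True, v: True}
  {b: True, v: False}
  {v: True, b: False}


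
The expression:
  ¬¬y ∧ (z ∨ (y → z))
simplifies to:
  y ∧ z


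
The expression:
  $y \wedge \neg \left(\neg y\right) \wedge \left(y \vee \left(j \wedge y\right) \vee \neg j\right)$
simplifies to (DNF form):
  $y$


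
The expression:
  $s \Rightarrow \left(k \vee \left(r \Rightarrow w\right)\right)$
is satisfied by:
  {k: True, w: True, s: False, r: False}
  {k: True, s: False, w: False, r: False}
  {w: True, k: False, s: False, r: False}
  {k: False, s: False, w: False, r: False}
  {r: True, k: True, w: True, s: False}
  {r: True, k: True, s: False, w: False}
  {r: True, w: True, k: False, s: False}
  {r: True, k: False, s: False, w: False}
  {k: True, s: True, w: True, r: False}
  {k: True, s: True, r: False, w: False}
  {s: True, w: True, r: False, k: False}
  {s: True, r: False, w: False, k: False}
  {k: True, s: True, r: True, w: True}
  {k: True, s: True, r: True, w: False}
  {s: True, r: True, w: True, k: False}


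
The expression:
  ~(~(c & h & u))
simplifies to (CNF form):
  c & h & u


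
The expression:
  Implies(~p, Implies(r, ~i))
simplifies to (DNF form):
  p | ~i | ~r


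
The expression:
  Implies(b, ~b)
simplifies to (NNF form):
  ~b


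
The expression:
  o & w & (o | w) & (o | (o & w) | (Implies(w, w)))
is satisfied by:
  {w: True, o: True}


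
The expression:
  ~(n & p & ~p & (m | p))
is always true.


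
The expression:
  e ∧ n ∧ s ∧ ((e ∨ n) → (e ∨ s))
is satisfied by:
  {e: True, s: True, n: True}


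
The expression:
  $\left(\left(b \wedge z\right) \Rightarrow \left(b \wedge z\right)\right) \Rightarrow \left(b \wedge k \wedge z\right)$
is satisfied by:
  {z: True, b: True, k: True}


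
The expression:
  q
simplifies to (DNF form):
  q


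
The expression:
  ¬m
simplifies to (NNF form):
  ¬m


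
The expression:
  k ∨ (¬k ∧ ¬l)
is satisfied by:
  {k: True, l: False}
  {l: False, k: False}
  {l: True, k: True}


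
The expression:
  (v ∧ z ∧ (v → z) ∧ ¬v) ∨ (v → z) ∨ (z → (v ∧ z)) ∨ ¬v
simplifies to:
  True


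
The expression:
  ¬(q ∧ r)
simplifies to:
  ¬q ∨ ¬r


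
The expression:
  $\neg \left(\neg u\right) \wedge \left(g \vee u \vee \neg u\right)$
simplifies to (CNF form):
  $u$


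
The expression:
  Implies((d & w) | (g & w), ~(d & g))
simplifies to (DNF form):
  ~d | ~g | ~w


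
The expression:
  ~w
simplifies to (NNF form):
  ~w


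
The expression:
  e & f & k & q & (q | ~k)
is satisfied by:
  {f: True, e: True, q: True, k: True}


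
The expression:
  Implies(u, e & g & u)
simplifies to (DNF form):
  ~u | (e & g)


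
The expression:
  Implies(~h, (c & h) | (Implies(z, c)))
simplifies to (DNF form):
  c | h | ~z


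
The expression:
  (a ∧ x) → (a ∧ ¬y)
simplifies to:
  ¬a ∨ ¬x ∨ ¬y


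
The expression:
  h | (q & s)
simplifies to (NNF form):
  h | (q & s)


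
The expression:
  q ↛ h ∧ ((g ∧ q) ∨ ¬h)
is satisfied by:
  {q: True, h: False}


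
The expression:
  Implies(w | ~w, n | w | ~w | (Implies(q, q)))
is always true.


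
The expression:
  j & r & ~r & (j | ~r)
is never true.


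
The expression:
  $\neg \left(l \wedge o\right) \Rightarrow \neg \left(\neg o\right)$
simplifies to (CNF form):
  $o$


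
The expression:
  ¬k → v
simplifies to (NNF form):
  k ∨ v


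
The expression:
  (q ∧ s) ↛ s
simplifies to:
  False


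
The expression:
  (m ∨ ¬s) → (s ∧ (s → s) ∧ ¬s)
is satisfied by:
  {s: True, m: False}


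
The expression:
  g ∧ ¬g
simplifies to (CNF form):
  False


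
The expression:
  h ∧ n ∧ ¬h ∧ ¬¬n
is never true.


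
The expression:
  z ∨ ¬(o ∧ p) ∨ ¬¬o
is always true.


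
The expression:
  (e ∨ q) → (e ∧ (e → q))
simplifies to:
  (e ∧ q) ∨ (¬e ∧ ¬q)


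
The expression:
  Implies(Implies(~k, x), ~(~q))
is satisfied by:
  {q: True, k: False, x: False}
  {x: True, q: True, k: False}
  {q: True, k: True, x: False}
  {x: True, q: True, k: True}
  {x: False, k: False, q: False}


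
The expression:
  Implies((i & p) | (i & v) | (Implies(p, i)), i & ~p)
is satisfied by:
  {i: True, p: False}
  {p: True, i: False}


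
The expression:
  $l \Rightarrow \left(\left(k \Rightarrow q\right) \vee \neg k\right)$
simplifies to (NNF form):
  $q \vee \neg k \vee \neg l$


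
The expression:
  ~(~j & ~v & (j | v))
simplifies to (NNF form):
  True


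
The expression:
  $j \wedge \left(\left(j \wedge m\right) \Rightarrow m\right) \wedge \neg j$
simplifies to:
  $\text{False}$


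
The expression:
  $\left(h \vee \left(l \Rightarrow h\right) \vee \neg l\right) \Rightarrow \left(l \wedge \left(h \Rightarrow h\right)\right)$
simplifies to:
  $l$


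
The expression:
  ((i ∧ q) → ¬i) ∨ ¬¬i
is always true.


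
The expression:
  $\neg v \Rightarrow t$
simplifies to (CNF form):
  $t \vee v$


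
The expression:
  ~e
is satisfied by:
  {e: False}


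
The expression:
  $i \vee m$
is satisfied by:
  {i: True, m: True}
  {i: True, m: False}
  {m: True, i: False}


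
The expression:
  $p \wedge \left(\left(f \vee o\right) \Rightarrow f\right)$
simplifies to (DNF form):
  $\left(f \wedge p\right) \vee \left(p \wedge \neg o\right)$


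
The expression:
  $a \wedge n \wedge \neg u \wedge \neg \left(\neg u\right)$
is never true.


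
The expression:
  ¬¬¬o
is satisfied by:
  {o: False}


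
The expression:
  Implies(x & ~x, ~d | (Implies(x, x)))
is always true.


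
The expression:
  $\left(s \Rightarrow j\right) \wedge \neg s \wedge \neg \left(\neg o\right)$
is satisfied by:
  {o: True, s: False}


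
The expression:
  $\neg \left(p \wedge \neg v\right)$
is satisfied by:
  {v: True, p: False}
  {p: False, v: False}
  {p: True, v: True}


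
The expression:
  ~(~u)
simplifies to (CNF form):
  u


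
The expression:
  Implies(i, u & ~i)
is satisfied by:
  {i: False}


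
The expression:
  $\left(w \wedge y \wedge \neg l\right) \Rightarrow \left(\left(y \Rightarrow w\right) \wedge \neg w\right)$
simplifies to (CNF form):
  $l \vee \neg w \vee \neg y$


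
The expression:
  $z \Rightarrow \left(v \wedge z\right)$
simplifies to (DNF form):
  $v \vee \neg z$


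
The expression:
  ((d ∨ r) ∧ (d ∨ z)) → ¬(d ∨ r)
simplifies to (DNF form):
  (¬d ∧ ¬r) ∨ (¬d ∧ ¬z)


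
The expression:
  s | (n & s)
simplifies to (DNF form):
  s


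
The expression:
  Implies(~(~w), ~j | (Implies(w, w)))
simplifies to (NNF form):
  True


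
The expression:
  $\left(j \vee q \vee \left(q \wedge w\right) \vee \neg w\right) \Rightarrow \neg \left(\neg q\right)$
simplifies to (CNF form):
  $\left(q \vee w\right) \wedge \left(q \vee \neg j\right)$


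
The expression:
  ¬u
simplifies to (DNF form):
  ¬u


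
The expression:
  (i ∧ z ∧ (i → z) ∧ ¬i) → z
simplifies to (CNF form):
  True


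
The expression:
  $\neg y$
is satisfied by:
  {y: False}


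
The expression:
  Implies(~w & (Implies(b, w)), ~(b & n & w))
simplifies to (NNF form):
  True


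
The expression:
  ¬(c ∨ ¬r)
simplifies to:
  r ∧ ¬c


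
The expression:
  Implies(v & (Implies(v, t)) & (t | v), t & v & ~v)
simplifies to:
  ~t | ~v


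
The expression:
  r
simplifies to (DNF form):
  r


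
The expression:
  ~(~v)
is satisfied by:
  {v: True}


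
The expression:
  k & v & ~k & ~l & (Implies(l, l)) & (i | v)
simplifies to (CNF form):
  False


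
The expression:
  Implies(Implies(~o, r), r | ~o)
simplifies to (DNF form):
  r | ~o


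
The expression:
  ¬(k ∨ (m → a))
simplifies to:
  m ∧ ¬a ∧ ¬k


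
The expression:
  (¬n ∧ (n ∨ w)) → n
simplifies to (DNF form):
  n ∨ ¬w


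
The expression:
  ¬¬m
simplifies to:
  m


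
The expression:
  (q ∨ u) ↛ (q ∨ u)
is never true.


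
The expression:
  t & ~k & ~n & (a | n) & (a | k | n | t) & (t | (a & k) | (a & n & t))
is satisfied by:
  {t: True, a: True, n: False, k: False}


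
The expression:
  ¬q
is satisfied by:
  {q: False}


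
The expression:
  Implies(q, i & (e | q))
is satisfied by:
  {i: True, q: False}
  {q: False, i: False}
  {q: True, i: True}


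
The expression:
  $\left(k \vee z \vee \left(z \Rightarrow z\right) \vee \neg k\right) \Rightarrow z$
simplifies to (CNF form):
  $z$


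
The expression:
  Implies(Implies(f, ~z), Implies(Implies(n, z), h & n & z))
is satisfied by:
  {n: True, h: True, f: True, z: False}
  {n: True, h: True, f: False, z: False}
  {n: True, f: True, h: False, z: False}
  {n: True, f: False, h: False, z: False}
  {n: True, z: True, h: True, f: True}
  {n: True, z: True, h: True, f: False}
  {n: True, z: True, h: False, f: True}
  {h: True, z: True, f: True, n: False}
  {h: False, z: True, f: True, n: False}


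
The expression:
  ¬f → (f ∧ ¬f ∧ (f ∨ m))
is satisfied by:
  {f: True}


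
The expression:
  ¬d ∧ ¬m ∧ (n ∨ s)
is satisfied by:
  {n: True, s: True, d: False, m: False}
  {n: True, d: False, s: False, m: False}
  {s: True, n: False, d: False, m: False}


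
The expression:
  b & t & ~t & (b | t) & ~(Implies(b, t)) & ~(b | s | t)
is never true.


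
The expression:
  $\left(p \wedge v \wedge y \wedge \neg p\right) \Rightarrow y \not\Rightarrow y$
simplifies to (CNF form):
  $\text{True}$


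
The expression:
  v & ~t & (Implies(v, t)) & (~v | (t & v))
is never true.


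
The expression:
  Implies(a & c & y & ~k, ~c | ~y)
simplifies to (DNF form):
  k | ~a | ~c | ~y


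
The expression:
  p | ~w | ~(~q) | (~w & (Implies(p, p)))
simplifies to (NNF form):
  p | q | ~w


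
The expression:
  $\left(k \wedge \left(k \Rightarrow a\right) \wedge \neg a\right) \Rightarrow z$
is always true.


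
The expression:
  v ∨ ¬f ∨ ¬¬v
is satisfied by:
  {v: True, f: False}
  {f: False, v: False}
  {f: True, v: True}


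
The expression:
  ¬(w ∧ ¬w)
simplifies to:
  True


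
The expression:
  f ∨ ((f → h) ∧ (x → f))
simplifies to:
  f ∨ ¬x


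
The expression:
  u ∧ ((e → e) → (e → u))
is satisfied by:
  {u: True}


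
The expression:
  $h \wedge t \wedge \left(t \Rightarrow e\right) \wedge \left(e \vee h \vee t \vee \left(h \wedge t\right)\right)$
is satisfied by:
  {t: True, e: True, h: True}


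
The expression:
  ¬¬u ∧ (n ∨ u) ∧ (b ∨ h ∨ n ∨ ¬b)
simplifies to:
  u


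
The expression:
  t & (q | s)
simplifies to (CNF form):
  t & (q | s)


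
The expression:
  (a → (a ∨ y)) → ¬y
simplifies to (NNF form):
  ¬y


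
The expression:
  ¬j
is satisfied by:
  {j: False}


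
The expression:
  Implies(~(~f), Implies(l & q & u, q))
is always true.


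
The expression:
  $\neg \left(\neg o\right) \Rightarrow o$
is always true.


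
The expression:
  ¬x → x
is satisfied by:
  {x: True}


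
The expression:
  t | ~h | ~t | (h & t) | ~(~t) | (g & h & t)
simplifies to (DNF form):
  True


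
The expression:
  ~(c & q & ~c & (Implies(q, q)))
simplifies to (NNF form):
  True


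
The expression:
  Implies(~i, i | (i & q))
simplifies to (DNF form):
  i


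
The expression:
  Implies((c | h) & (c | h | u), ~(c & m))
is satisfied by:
  {m: False, c: False}
  {c: True, m: False}
  {m: True, c: False}


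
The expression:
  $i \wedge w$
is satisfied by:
  {i: True, w: True}


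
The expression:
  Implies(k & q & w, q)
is always true.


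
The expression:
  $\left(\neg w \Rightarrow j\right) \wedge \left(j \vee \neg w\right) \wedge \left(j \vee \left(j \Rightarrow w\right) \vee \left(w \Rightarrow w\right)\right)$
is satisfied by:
  {j: True}


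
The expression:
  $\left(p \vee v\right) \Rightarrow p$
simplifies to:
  $p \vee \neg v$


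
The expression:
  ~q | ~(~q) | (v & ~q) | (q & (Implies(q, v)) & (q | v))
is always true.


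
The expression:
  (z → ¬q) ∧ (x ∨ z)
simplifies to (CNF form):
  (x ∨ z) ∧ (x ∨ ¬q) ∧ (z ∨ ¬z) ∧ (¬q ∨ ¬z)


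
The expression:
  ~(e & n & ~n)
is always true.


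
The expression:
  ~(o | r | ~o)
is never true.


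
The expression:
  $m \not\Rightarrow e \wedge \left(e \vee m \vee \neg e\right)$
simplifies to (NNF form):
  $m \wedge \neg e$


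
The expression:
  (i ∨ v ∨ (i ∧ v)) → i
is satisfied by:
  {i: True, v: False}
  {v: False, i: False}
  {v: True, i: True}


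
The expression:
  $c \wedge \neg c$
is never true.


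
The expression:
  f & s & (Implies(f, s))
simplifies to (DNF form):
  f & s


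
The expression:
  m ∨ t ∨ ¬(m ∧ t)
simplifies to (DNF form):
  True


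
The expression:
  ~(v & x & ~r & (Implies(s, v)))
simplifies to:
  r | ~v | ~x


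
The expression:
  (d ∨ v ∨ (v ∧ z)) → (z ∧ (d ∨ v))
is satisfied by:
  {z: True, d: False, v: False}
  {z: True, v: True, d: False}
  {z: True, d: True, v: False}
  {z: True, v: True, d: True}
  {v: False, d: False, z: False}


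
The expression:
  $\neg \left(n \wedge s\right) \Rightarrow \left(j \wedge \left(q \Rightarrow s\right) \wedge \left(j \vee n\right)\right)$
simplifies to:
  $\left(j \wedge s\right) \vee \left(j \wedge \neg q\right) \vee \left(n \wedge s\right)$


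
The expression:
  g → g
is always true.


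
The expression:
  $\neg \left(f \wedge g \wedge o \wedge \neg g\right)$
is always true.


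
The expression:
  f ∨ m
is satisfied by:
  {m: True, f: True}
  {m: True, f: False}
  {f: True, m: False}


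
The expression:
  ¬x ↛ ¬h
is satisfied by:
  {h: True, x: False}


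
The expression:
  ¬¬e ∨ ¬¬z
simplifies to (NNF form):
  e ∨ z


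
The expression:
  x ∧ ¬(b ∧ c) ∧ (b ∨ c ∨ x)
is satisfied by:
  {x: True, c: False, b: False}
  {b: True, x: True, c: False}
  {c: True, x: True, b: False}


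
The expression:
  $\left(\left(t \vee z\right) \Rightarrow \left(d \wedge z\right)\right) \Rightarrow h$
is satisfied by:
  {h: True, t: True, z: False, d: False}
  {h: True, t: False, z: False, d: False}
  {d: True, h: True, t: True, z: False}
  {d: True, h: True, t: False, z: False}
  {z: True, h: True, t: True, d: False}
  {z: True, h: True, t: False, d: False}
  {z: True, h: True, d: True, t: True}
  {z: True, h: True, d: True, t: False}
  {t: True, z: False, h: False, d: False}
  {d: True, t: True, z: False, h: False}
  {z: True, t: True, d: False, h: False}
  {z: True, d: False, t: False, h: False}


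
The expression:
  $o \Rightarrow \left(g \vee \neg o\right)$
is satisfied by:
  {g: True, o: False}
  {o: False, g: False}
  {o: True, g: True}


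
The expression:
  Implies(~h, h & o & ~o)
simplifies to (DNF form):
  h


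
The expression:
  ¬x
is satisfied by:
  {x: False}


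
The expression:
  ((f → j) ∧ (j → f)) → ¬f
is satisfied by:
  {j: False, f: False}
  {f: True, j: False}
  {j: True, f: False}


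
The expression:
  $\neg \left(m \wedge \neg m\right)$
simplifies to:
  $\text{True}$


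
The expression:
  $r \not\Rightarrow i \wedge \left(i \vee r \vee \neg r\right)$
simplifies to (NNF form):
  $r \wedge \neg i$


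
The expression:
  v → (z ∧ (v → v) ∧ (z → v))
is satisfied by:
  {z: True, v: False}
  {v: False, z: False}
  {v: True, z: True}


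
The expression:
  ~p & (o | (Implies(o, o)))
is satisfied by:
  {p: False}


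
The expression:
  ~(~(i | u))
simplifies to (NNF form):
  i | u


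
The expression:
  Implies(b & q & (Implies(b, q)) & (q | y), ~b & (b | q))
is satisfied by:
  {q: False, b: False}
  {b: True, q: False}
  {q: True, b: False}


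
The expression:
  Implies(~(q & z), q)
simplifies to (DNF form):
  q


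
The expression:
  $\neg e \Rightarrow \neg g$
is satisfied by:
  {e: True, g: False}
  {g: False, e: False}
  {g: True, e: True}


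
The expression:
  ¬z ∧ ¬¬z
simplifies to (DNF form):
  False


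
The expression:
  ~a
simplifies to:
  ~a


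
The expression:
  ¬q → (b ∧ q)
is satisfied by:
  {q: True}


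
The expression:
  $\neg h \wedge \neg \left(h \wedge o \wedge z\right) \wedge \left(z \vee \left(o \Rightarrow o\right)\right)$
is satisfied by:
  {h: False}


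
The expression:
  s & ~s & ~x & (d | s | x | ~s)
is never true.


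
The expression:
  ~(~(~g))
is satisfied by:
  {g: False}


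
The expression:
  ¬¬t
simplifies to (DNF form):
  t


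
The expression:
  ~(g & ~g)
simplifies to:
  True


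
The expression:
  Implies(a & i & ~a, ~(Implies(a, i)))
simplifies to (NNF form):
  True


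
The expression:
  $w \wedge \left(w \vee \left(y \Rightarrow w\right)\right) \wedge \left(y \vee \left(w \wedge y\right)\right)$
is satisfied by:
  {w: True, y: True}


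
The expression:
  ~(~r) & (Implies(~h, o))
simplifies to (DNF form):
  (h & r) | (o & r)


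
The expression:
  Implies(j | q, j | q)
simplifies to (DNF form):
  True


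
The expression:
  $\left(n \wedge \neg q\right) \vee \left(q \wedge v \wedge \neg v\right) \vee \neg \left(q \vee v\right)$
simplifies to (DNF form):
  $\left(n \wedge \neg q\right) \vee \left(\neg q \wedge \neg v\right)$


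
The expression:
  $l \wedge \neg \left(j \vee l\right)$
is never true.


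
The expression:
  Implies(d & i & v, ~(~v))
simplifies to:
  True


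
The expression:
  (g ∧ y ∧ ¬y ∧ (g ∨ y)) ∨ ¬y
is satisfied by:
  {y: False}


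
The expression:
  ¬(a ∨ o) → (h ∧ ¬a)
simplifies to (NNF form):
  a ∨ h ∨ o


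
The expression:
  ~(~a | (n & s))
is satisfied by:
  {a: True, s: False, n: False}
  {a: True, n: True, s: False}
  {a: True, s: True, n: False}


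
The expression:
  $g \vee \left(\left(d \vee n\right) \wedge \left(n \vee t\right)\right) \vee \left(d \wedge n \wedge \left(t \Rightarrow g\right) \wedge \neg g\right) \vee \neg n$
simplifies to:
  $\text{True}$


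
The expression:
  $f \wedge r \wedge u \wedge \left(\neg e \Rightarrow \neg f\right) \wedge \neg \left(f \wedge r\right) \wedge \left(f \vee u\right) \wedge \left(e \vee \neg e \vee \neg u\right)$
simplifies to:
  $\text{False}$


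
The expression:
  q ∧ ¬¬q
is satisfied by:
  {q: True}


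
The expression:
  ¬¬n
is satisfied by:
  {n: True}


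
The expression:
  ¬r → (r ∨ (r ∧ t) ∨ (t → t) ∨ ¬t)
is always true.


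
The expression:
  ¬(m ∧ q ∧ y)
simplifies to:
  ¬m ∨ ¬q ∨ ¬y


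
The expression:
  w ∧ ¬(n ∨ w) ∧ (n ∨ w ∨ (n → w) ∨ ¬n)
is never true.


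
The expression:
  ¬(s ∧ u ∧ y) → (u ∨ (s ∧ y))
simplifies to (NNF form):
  u ∨ (s ∧ y)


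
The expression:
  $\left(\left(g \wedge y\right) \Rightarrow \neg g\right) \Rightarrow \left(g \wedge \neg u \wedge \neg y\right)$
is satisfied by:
  {y: True, g: True, u: False}
  {g: True, u: False, y: False}
  {y: True, u: True, g: True}


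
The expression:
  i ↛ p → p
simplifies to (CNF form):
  p ∨ ¬i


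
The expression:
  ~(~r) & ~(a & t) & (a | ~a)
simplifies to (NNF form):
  r & (~a | ~t)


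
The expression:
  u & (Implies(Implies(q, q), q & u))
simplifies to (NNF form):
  q & u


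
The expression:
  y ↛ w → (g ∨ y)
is always true.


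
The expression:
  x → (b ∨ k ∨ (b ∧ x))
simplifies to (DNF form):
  b ∨ k ∨ ¬x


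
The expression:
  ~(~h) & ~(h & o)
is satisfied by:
  {h: True, o: False}


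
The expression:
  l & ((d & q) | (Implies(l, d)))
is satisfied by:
  {d: True, l: True}


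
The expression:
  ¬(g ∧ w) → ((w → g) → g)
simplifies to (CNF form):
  g ∨ w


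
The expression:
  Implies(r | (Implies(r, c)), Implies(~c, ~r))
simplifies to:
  c | ~r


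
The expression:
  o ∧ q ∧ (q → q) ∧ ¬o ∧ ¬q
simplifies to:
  False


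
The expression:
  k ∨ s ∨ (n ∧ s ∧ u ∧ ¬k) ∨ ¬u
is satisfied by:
  {k: True, s: True, u: False}
  {k: True, u: False, s: False}
  {s: True, u: False, k: False}
  {s: False, u: False, k: False}
  {k: True, s: True, u: True}
  {k: True, u: True, s: False}
  {s: True, u: True, k: False}


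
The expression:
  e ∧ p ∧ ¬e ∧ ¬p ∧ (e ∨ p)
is never true.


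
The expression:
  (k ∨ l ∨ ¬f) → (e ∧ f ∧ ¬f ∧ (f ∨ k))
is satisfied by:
  {f: True, l: False, k: False}


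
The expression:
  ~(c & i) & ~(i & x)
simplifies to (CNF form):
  (~c | ~i) & (~i | ~x)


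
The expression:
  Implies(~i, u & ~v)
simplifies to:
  i | (u & ~v)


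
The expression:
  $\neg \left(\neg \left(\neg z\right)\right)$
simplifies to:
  $\neg z$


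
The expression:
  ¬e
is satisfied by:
  {e: False}


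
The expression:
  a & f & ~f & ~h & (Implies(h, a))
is never true.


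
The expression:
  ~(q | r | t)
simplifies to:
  ~q & ~r & ~t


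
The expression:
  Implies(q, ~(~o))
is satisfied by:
  {o: True, q: False}
  {q: False, o: False}
  {q: True, o: True}


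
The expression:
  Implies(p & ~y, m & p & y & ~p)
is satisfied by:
  {y: True, p: False}
  {p: False, y: False}
  {p: True, y: True}


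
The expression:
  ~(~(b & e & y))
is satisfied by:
  {e: True, b: True, y: True}


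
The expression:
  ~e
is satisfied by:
  {e: False}


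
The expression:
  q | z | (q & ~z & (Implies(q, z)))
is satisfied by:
  {q: True, z: True}
  {q: True, z: False}
  {z: True, q: False}


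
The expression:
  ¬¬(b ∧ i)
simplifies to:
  b ∧ i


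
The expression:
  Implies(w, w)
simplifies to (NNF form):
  True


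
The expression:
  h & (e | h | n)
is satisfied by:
  {h: True}


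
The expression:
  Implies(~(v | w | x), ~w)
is always true.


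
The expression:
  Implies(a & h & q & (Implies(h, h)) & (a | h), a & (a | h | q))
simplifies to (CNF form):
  True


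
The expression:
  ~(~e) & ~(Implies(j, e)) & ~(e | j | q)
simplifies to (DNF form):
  False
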